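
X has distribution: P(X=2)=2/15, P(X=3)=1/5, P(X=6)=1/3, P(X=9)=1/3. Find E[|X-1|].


E[|X-1|] = sum(g(x)*P(x))
= 1*2/15 + 2*1/5 + 5*1/3 + 8*1/3
= 73/15

73/15


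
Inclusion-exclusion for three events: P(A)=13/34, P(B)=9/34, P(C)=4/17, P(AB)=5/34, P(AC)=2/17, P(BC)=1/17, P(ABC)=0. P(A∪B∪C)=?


P(A∪B∪C) = P(A)+P(B)+P(C) - P(AB)-P(AC)-P(BC) + P(ABC)
= 13/34+9/34+4/17 - 5/34-2/17-1/17 + 0
= 19/34

19/34


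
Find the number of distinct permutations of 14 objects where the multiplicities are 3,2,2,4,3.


14! = 87178291200
Denominator: 3!=6 * 2!=2 * 2!=2 * 4!=24 * 3!=6
Coefficient = 87178291200 / 3456 = 25225200

25225200


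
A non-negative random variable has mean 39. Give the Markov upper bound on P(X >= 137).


Markov: P(X >= a) <= E[X]/a
P(X >= 137) <= 39/137

39/137


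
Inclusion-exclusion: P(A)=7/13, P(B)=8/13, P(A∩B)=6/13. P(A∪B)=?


P(A∪B) = P(A) + P(B) - P(A∩B)
= 7/13 + 8/13 - 6/13 = 9/13

9/13


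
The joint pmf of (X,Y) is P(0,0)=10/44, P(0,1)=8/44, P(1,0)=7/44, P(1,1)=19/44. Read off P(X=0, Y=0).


Read from table: P(X=0, Y=0) = 10/44 = 5/22

5/22


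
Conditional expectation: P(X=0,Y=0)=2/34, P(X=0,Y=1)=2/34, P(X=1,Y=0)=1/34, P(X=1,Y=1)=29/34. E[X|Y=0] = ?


P(Y=0) = 3/34
E[X|Y=0] = (0*2 + 1*1)/3 = 1/3

1/3


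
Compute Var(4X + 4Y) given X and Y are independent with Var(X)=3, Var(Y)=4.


Independence => Cov(X,Y)=0
Var(4X + 4Y) = 4^2*Var(X) + 4^2*Var(Y)
= 16*3 + 16*4 = 112

112


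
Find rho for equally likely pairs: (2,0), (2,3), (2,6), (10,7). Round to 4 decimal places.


Cov(X,Y) = 6.0000, Var(X) = 12.0000, Var(Y) = 7.5000
rho = Cov/(sqrt(VarX)*sqrt(VarY)) = 0.6325

0.6325


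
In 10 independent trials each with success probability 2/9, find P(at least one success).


P(at least one) = 1 - P(none)
P(none) = (1 - 2/9)^10 = (7/9)^10 = 282475249/3486784401
P(at least one) = 1 - 282475249/3486784401 = 3204309152/3486784401

3204309152/3486784401


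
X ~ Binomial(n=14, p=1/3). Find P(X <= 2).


P(X<=2) = P(X=0) + P(X=1) + P(X=2)
= 16384/4782969 + 114688/4782969 + 372736/4782969
= 167936/1594323

167936/1594323


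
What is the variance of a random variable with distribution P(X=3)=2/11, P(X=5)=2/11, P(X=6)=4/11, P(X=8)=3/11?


E[X] = 64/11, E[X^2] = 404/11
Var(X) = E[X^2] - (E[X])^2 = 404/11 - (64/11)^2 = 348/121

348/121


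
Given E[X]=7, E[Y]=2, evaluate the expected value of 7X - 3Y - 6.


E[7X - 3Y - 6] = 7*E[X] - 3*E[Y] - 6
= (7)*(7) + (-3)*(2) + (-6)
= 49 - 6 - 6 = 37

37


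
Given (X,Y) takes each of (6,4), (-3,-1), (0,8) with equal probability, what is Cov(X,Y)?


E[X]=1, E[Y]=11/3, E[XY]=9
Cov(X,Y) = E[XY] - E[X]E[Y] = 9 - 1*11/3 = 16/3

16/3


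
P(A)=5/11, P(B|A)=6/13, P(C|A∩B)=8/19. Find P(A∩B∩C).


P(A∩B∩C) = P(A) * P(B|A) * P(C|A∩B)
= 5/11 * 6/13 * 8/19
= 30/143 * 8/19 = 240/2717

240/2717


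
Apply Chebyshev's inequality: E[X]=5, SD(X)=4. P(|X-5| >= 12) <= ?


k = 12/4 = 3
Chebyshev: P(|X-mu| >= k*sigma) <= 1/k^2 = 1/3^2 = 1/9

1/9


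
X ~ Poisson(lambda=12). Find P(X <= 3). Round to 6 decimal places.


P(X<=3) = e^(-12)*12^0/0! + e^(-12)*12^1/1! + e^(-12)*12^2/2! + e^(-12)*12^3/3!
≈ 0.0000061442 + 0.0000737305 + 0.0004423833 + 0.0017695332
= 0.0022917912
≈ 0.002292

0.002292


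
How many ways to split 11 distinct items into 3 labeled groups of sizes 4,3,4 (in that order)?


11! = 39916800
Denominator: 4!=24 * 3!=6 * 4!=24
Coefficient = 39916800 / 3456 = 11550

11550


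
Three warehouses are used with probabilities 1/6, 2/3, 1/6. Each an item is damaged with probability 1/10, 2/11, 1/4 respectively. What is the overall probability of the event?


P(A) = P(A|B1)P(B1) + P(A|B2)P(B2) + P(A|B3)P(B3)
= 1/10*1/6 + 2/11*2/3 + 1/4*1/6
= 1/60 + 4/33 + 1/24 = 79/440

79/440


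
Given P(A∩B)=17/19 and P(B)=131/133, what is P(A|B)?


P(A|B) = P(A∩B)/P(B) = (119/133)/(131/133) = 119/131

119/131


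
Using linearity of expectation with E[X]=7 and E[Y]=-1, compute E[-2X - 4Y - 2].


E[-2X - 4Y - 2] = -2*E[X] - 4*E[Y] - 2
= (-2)*(7) + (-4)*(-1) + (-2)
= -14 + 4 - 2 = -12

-12


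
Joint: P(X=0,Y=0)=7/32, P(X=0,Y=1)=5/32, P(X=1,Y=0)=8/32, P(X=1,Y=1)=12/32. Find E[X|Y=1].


P(Y=1) = 17/32
E[X|Y=1] = (0*5 + 1*12)/17 = 12/17

12/17


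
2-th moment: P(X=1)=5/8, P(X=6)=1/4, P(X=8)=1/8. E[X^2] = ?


E[X^2] = sum(x^2 * P(x))
= 1*5/8 + 36*1/4 + 64*1/8
= 141/8

141/8


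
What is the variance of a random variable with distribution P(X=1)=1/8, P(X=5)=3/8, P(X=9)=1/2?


E[X] = 13/2, E[X^2] = 50
Var(X) = E[X^2] - (E[X])^2 = 50 - (13/2)^2 = 31/4

31/4


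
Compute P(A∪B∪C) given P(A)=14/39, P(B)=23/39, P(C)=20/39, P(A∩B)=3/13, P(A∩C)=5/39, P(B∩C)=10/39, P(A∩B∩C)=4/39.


P(A∪B∪C) = P(A)+P(B)+P(C) - P(AB)-P(AC)-P(BC) + P(ABC)
= 14/39+23/39+20/39 - 3/13-5/39-10/39 + 4/39
= 37/39

37/39


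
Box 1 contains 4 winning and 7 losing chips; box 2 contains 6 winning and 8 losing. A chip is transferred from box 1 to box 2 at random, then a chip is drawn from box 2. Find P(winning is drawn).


P(transfer winning) = 4/11; P(transfer losing) = 7/11
If winning transferred: Urn II has 7 winning of 15, so P(winning|winning moved) = 7/15
If losing transferred: Urn II has 6 winning of 15, so P(winning|losing moved) = 2/5
By total probability: P(winning) = 4/11*7/15 + 7/11*2/5 = 14/33

14/33


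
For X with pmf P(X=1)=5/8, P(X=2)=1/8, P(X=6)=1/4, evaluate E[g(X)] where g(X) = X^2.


E[X^2] = sum(g(x)*P(x))
= 1*5/8 + 4*1/8 + 36*1/4
= 81/8

81/8


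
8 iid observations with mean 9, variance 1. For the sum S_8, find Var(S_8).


By independence, Var(S_n) = n*Var(X_1) = 8*1 = 8

8


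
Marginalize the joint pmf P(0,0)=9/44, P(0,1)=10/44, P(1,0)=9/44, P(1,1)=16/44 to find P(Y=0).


P(Y=0) = P(0,0)+P(1,0) = 9/44 + 9/44 = 18/44 = 9/22

9/22


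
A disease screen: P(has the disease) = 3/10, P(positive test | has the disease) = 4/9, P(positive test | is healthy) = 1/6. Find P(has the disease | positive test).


P(A) = P(A|B)P(B) + P(A|B')P(B') = 4/9*3/10 + 1/6*7/10 = 1/4
P(B|A) = P(A|B)P(B)/P(A) = (2/15)/(1/4) = 8/15

8/15


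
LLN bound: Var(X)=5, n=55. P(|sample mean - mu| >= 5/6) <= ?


Var(Xbar) = Var(X)/n = 5/55
Chebyshev: P(|Xbar-mu| >= 5/6) <= Var(Xbar)/(5/6)^2 = (1/11)/(25/36) = 36/275

36/275


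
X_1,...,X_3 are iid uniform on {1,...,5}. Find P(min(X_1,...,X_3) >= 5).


P(min >= 5) = P(all X_i >= 5) = (P(X_1 >= 5))^3
= (1/5)^3 = 1/125

1/125


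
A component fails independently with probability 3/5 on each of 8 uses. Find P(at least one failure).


P(at least one) = 1 - P(none)
P(none) = (1 - 3/5)^8 = (2/5)^8 = 256/390625
P(at least one) = 1 - 256/390625 = 390369/390625

390369/390625


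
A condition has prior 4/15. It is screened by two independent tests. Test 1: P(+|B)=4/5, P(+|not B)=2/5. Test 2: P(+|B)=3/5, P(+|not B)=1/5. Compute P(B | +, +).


After test 1: P(+) = 4/5*4/15 + 2/5*11/15 = 38/75
P(B|+) = (16/75)/(38/75) = 8/19
After test 2 (use post1 as new prior): P(+) = 3/5*8/19 + 1/5*11/19 = 7/19
P(B|+,+) = (24/95)/(7/19) = 24/35

24/35


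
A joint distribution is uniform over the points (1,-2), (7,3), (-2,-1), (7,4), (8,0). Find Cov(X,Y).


E[X]=21/5, E[Y]=4/5, E[XY]=49/5
Cov(X,Y) = E[XY] - E[X]E[Y] = 49/5 - 21/5*4/5 = 161/25

161/25


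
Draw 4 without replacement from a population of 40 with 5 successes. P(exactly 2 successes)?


P(X=2) = C(5,2)*C(35,2) / C(40,4)
= 10*595 / 91390
= 5950/91390 = 595/9139

595/9139


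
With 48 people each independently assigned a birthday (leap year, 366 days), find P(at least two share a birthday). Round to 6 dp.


P(all different) = prod((366-i)/366 for i=0..47) = 0.039768
P(at least one match) = 1 - 0.039768 = 0.960232

0.960232


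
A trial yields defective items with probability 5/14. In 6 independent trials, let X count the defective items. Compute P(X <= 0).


P(X<=0) = P(X=0)
= 531441/7529536
= 531441/7529536

531441/7529536


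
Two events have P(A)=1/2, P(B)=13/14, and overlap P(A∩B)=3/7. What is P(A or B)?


P(A∪B) = P(A) + P(B) - P(A∩B)
= 1/2 + 13/14 - 3/7 = 1

1


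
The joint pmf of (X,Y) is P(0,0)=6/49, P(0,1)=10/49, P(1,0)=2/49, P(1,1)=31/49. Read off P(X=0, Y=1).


Read from table: P(X=0, Y=1) = 10/49

10/49


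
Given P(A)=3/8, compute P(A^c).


P(A') = 1 - P(A) = 1 - 3/8 = 5/8

5/8


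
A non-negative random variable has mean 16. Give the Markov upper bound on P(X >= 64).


Markov: P(X >= a) <= E[X]/a
P(X >= 64) <= 16/64 = 1/4

1/4


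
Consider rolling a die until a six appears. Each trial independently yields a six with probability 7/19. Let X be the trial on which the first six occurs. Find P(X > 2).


P(X > 2) = P(first 2 trials all fail) = (1-p)^2 = (12/19)^2 = 144/361

144/361


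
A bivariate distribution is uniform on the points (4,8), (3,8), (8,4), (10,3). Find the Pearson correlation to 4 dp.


Cov(X,Y) = -6.4375, Var(X) = 8.1875, Var(Y) = 5.1875
rho = Cov/(sqrt(VarX)*sqrt(VarY)) = -0.9878

-0.9878


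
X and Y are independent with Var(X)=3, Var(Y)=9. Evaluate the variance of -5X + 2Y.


Independence => Cov(X,Y)=0
Var(-5X + 2Y) = (-5)^2*Var(X) + 2^2*Var(Y)
= 25*3 + 4*9 = 111

111


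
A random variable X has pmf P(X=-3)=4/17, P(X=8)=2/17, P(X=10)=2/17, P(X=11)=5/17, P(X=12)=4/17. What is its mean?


E[X] = sum(x * P(x))
= -3*4/17 + 8*2/17 + 10*2/17 + 11*5/17 + 12*4/17
= 127/17

127/17


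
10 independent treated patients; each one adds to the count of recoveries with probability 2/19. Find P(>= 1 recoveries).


P(at least one) = 1 - P(none)
P(none) = (1 - 2/19)^10 = (17/19)^10 = 2015993900449/6131066257801
P(at least one) = 1 - 2015993900449/6131066257801 = 4115072357352/6131066257801

4115072357352/6131066257801


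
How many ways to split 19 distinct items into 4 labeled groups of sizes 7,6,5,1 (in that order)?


19! = 121645100408832000
Denominator: 7!=5040 * 6!=720 * 5!=120 * 1!=1
Coefficient = 121645100408832000 / 435456000 = 279351072

279351072


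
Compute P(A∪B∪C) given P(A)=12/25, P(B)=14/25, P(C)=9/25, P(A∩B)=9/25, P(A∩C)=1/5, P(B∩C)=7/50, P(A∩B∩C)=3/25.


P(A∪B∪C) = P(A)+P(B)+P(C) - P(AB)-P(AC)-P(BC) + P(ABC)
= 12/25+14/25+9/25 - 9/25-1/5-7/50 + 3/25
= 41/50

41/50


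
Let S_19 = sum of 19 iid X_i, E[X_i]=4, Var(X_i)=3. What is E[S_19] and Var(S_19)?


E[S_n] = n*mu = 19*4 = 76
Var(S_n) = n*sigma^2 = 19*3 = 57

E[S_19]=76, Var(S_19)=57


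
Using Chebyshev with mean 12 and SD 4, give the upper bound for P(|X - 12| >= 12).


k = 12/4 = 3
Chebyshev: P(|X-mu| >= k*sigma) <= 1/k^2 = 1/3^2 = 1/9

1/9


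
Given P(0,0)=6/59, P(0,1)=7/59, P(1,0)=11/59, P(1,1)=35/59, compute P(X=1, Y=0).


Read from table: P(X=1, Y=0) = 11/59

11/59


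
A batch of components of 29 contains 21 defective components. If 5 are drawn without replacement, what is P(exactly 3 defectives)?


P(X=3) = C(21,3)*C(8,2) / C(29,5)
= 1330*28 / 118755
= 37240/118755 = 1064/3393

1064/3393


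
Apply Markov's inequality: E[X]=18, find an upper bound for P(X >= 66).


Markov: P(X >= a) <= E[X]/a
P(X >= 66) <= 18/66 = 3/11

3/11


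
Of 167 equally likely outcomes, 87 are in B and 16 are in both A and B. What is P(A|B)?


P(A|B) = P(A∩B)/P(B) = (16/167)/(87/167) = 16/87

16/87


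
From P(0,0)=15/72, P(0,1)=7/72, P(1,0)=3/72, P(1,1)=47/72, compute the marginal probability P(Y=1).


P(Y=1) = P(0,1)+P(1,1) = 7/72 + 47/72 = 54/72 = 3/4

3/4


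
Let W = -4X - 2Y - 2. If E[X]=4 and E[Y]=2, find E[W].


E[-4X - 2Y - 2] = -4*E[X] - 2*E[Y] - 2
= (-4)*(4) + (-2)*(2) + (-2)
= -16 - 4 - 2 = -22

-22


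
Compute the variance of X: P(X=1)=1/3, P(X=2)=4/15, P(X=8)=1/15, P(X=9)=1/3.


E[X] = 22/5, E[X^2] = 98/3
Var(X) = E[X^2] - (E[X])^2 = 98/3 - (22/5)^2 = 998/75

998/75


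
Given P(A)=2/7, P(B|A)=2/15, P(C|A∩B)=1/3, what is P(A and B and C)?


P(A∩B∩C) = P(A) * P(B|A) * P(C|A∩B)
= 2/7 * 2/15 * 1/3
= 4/105 * 1/3 = 4/315

4/315


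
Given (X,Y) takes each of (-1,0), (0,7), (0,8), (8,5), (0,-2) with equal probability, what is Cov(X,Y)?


E[X]=7/5, E[Y]=18/5, E[XY]=8
Cov(X,Y) = E[XY] - E[X]E[Y] = 8 - 7/5*18/5 = 74/25

74/25


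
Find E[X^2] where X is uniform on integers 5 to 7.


E[X^2] = (1/3) * sum(x^2 for x=5..7)
= 110/3

110/3


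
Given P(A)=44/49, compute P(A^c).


P(A') = 1 - P(A) = 1 - 44/49 = 5/49

5/49


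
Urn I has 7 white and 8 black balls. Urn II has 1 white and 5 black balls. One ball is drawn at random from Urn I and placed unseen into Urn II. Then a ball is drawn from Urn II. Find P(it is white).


P(transfer white) = 7/15; P(transfer black) = 8/15
If white transferred: Urn II has 2 white of 7, so P(white|white moved) = 2/7
If black transferred: Urn II has 1 white of 7, so P(white|black moved) = 1/7
By total probability: P(white) = 7/15*2/7 + 8/15*1/7 = 22/105

22/105


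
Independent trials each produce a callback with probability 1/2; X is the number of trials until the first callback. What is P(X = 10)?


P(X=10) = (1-p)^9 * p = (1/2)^9 * 1/2
= 1/512 * 1/2 = 1/1024

1/1024


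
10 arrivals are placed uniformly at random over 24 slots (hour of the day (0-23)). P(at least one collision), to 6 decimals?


P(all different) = prod((24-i)/24 for i=0..9) = 0.112250
P(at least one match) = 1 - 0.112250 = 0.887750

0.887750


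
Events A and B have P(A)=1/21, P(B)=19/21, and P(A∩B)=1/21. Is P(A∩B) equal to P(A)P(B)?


P(A)*P(B) = 1/21*19/21 = 19/441
P(A∩B) = 1/21 != 19/441, so not independent

No, A and B are not independent


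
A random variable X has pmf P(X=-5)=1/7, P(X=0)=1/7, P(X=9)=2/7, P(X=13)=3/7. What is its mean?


E[X] = sum(x * P(x))
= -5*1/7 + 0*1/7 + 9*2/7 + 13*3/7
= 52/7

52/7


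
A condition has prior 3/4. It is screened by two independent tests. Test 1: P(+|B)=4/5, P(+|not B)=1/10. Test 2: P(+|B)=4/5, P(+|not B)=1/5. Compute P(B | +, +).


After test 1: P(+) = 4/5*3/4 + 1/10*1/4 = 5/8
P(B|+) = (3/5)/(5/8) = 24/25
After test 2 (use post1 as new prior): P(+) = 4/5*24/25 + 1/5*1/25 = 97/125
P(B|+,+) = (96/125)/(97/125) = 96/97

96/97


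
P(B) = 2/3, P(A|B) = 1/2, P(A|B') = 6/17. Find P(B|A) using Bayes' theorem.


P(A) = P(A|B)P(B) + P(A|B')P(B') = 1/2*2/3 + 6/17*1/3 = 23/51
P(B|A) = P(A|B)P(B)/P(A) = (1/3)/(23/51) = 17/23

17/23


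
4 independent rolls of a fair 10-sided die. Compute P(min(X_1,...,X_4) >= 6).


P(min >= 6) = P(all X_i >= 6) = (P(X_1 >= 6))^4
= (5/10)^4 = (1/2)^4 = 1/16

1/16


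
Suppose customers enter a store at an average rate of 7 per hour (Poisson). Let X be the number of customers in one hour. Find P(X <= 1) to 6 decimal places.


P(X<=1) = e^(-7)*7^0/0! + e^(-7)*7^1/1!
≈ 0.0009118820 + 0.0063831738
= 0.0072950558
≈ 0.007295

0.007295


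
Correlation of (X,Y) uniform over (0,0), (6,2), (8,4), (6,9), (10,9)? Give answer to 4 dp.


Cov(X,Y) = 8.8000, Var(X) = 11.2000, Var(Y) = 13.3600
rho = Cov/(sqrt(VarX)*sqrt(VarY)) = 0.7194

0.7194


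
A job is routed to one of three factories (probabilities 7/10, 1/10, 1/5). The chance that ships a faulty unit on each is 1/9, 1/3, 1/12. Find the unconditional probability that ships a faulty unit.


P(A) = P(A|B1)P(B1) + P(A|B2)P(B2) + P(A|B3)P(B3)
= 1/9*7/10 + 1/3*1/10 + 1/12*1/5
= 7/90 + 1/30 + 1/60 = 23/180

23/180


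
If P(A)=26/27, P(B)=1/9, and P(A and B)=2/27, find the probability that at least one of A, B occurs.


P(A∪B) = P(A) + P(B) - P(A∩B)
= 26/27 + 1/9 - 2/27 = 1

1


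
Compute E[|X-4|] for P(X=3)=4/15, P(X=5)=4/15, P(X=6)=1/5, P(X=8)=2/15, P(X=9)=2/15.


E[|X-4|] = sum(g(x)*P(x))
= 1*4/15 + 1*4/15 + 2*1/5 + 4*2/15 + 5*2/15
= 32/15

32/15


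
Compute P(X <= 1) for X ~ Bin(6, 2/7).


P(X<=1) = P(X=0) + P(X=1)
= 15625/117649 + 37500/117649
= 53125/117649

53125/117649


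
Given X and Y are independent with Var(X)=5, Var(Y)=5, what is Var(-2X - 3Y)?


Independence => Cov(X,Y)=0
Var(-2X - 3Y) = (-2)^2*Var(X) + (-3)^2*Var(Y)
= 4*5 + 9*5 = 65

65


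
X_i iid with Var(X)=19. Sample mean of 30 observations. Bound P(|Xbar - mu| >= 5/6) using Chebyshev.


Var(Xbar) = Var(X)/n = 19/30
Chebyshev: P(|Xbar-mu| >= 5/6) <= Var(Xbar)/(5/6)^2 = (19/30)/(25/36) = 114/125

114/125


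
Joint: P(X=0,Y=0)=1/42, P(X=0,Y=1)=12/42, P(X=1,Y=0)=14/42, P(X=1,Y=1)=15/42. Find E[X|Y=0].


P(Y=0) = 15/42
E[X|Y=0] = (0*1 + 1*14)/15 = 14/15

14/15


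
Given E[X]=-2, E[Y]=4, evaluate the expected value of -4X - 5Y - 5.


E[-4X - 5Y - 5] = -4*E[X] - 5*E[Y] - 5
= (-4)*(-2) + (-5)*(4) + (-5)
= 8 - 20 - 5 = -17

-17


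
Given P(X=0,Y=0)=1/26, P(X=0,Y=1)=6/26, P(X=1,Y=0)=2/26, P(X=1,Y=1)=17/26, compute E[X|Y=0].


P(Y=0) = 3/26
E[X|Y=0] = (0*1 + 1*2)/3 = 2/3

2/3


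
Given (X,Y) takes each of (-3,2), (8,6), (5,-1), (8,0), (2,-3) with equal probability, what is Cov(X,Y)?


E[X]=4, E[Y]=4/5, E[XY]=31/5
Cov(X,Y) = E[XY] - E[X]E[Y] = 31/5 - 4*4/5 = 3

3


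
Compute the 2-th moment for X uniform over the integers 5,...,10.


E[X^2] = (1/6) * sum(x^2 for x=5..10)
= 355/6

355/6


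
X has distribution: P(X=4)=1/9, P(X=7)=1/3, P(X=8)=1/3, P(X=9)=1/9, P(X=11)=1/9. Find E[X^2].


E[X^2] = sum(g(x)*P(x))
= 16*1/9 + 49*1/3 + 64*1/3 + 81*1/9 + 121*1/9
= 557/9

557/9


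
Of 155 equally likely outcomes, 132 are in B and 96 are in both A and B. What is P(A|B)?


P(A|B) = P(A∩B)/P(B) = (96/155)/(132/155) = 96/132 = 8/11

8/11


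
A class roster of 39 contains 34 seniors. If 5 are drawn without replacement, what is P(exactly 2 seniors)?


P(X=2) = C(34,2)*C(5,3) / C(39,5)
= 561*10 / 575757
= 5610/575757 = 1870/191919

1870/191919


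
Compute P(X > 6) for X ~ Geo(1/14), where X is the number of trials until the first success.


P(X > 6) = P(first 6 trials all fail) = (1-p)^6 = (13/14)^6 = 4826809/7529536

4826809/7529536


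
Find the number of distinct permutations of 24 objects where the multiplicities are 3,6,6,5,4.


24! = 620448401733239439360000
Denominator: 3!=6 * 6!=720 * 6!=720 * 5!=120 * 4!=24
Coefficient = 620448401733239439360000 / 8957952000 = 69262304791680

69262304791680


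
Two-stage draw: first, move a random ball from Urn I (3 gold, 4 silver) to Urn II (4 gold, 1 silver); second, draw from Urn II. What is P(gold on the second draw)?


P(transfer gold) = 3/7; P(transfer silver) = 4/7
If gold transferred: Urn II has 5 gold of 6, so P(gold|gold moved) = 5/6
If silver transferred: Urn II has 4 gold of 6, so P(gold|silver moved) = 2/3
By total probability: P(gold) = 3/7*5/6 + 4/7*2/3 = 31/42

31/42


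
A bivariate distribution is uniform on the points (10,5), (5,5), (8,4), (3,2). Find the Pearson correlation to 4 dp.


Cov(X,Y) = 2.2500, Var(X) = 7.2500, Var(Y) = 1.5000
rho = Cov/(sqrt(VarX)*sqrt(VarY)) = 0.6823

0.6823


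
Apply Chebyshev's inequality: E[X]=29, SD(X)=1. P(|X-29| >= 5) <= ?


k = 5/1 = 5
Chebyshev: P(|X-mu| >= k*sigma) <= 1/k^2 = 1/5^2 = 1/25

1/25


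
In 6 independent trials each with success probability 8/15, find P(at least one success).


P(at least one) = 1 - P(none)
P(none) = (1 - 8/15)^6 = (7/15)^6 = 117649/11390625
P(at least one) = 1 - 117649/11390625 = 11272976/11390625

11272976/11390625


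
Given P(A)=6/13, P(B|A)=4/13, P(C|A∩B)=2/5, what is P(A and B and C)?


P(A∩B∩C) = P(A) * P(B|A) * P(C|A∩B)
= 6/13 * 4/13 * 2/5
= 24/169 * 2/5 = 48/845

48/845


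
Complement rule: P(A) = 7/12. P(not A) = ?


P(A') = 1 - P(A) = 1 - 7/12 = 5/12

5/12


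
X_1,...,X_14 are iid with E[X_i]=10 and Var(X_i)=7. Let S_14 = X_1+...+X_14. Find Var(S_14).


By independence, Var(S_n) = n*Var(X_1) = 14*7 = 98

98


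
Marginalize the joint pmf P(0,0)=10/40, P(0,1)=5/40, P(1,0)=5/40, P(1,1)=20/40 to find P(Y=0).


P(Y=0) = P(0,0)+P(1,0) = 10/40 + 5/40 = 15/40 = 3/8

3/8


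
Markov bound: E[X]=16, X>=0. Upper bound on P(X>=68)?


Markov: P(X >= a) <= E[X]/a
P(X >= 68) <= 16/68 = 4/17

4/17


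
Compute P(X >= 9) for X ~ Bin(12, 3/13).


P(X>=9) = P(X=9) + P(X=10) + P(X=11) + P(X=12)
= 4330260000/23298085122481 + 389723400/23298085122481 + 21257640/23298085122481 + 531441/23298085122481
= 4741772481/23298085122481

4741772481/23298085122481


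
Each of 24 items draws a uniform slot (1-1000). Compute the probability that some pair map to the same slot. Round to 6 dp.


P(all different) = prod((1000-i)/1000 for i=0..23) = 0.757155
P(at least one match) = 1 - 0.757155 = 0.242845

0.242845


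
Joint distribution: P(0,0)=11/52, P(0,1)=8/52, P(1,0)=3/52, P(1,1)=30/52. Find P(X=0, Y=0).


Read from table: P(X=0, Y=0) = 11/52

11/52


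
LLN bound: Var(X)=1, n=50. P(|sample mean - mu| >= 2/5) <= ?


Var(Xbar) = Var(X)/n = 1/50
Chebyshev: P(|Xbar-mu| >= 2/5) <= Var(Xbar)/(2/5)^2 = (1/50)/(4/25) = 1/8

1/8


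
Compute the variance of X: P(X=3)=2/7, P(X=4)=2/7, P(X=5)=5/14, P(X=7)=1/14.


E[X] = 30/7, E[X^2] = 137/7
Var(X) = E[X^2] - (E[X])^2 = 137/7 - (30/7)^2 = 59/49

59/49


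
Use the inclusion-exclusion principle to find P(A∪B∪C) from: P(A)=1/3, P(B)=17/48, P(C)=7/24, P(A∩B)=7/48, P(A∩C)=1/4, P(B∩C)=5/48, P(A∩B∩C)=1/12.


P(A∪B∪C) = P(A)+P(B)+P(C) - P(AB)-P(AC)-P(BC) + P(ABC)
= 1/3+17/48+7/24 - 7/48-1/4-5/48 + 1/12
= 9/16

9/16


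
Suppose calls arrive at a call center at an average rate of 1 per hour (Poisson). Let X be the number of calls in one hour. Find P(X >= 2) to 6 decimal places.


P(X>=2) = 1 - P(X<=1) = 1 - (e^(-1)*1^0/0! + e^(-1)*1^1/1!)
≈ 1 - (0.3678794412 + 0.3678794412)
= 1 - 0.7357588824 = 0.2642411176
≈ 0.264241

0.264241


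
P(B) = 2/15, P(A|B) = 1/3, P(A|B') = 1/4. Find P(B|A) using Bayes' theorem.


P(A) = P(A|B)P(B) + P(A|B')P(B') = 1/3*2/15 + 1/4*13/15 = 47/180
P(B|A) = P(A|B)P(B)/P(A) = (2/45)/(47/180) = 8/47

8/47


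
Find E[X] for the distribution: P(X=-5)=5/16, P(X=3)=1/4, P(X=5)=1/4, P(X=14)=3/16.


E[X] = sum(x * P(x))
= -5*5/16 + 3*1/4 + 5*1/4 + 14*3/16
= 49/16

49/16


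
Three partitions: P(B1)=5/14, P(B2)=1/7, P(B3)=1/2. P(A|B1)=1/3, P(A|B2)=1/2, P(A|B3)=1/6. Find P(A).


P(A) = P(A|B1)P(B1) + P(A|B2)P(B2) + P(A|B3)P(B3)
= 1/3*5/14 + 1/2*1/7 + 1/6*1/2
= 5/42 + 1/14 + 1/12 = 23/84

23/84


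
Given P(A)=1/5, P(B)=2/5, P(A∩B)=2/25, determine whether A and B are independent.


P(A)*P(B) = 1/5*2/5 = 2/25
P(A∩B) = 2/25, which equals P(A)P(B), so independent

Yes, A and B are independent


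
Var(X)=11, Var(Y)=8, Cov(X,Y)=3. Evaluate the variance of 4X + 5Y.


Var(4X + 5Y) = 4^2*Var(X) + 5^2*Var(Y) + 2*4*5*Cov(X,Y)
= 16*11 + 25*8 + 40*3
= 176 + 200 + 120 = 496

496


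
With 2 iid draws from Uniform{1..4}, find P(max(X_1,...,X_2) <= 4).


P(max <= 4) = P(all X_i <= 4) = (P(X_1 <= 4))^2
= (4/4)^2 = 1^2 = 1

1


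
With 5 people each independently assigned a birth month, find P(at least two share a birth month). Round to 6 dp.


P(all different) = prod((12-i)/12 for i=0..4) = 0.381944
P(at least one match) = 1 - 0.381944 = 0.618056

0.618056


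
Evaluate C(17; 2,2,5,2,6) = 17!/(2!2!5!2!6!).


17! = 355687428096000
Denominator: 2!=2 * 2!=2 * 5!=120 * 2!=2 * 6!=720
Coefficient = 355687428096000 / 691200 = 514594080

514594080


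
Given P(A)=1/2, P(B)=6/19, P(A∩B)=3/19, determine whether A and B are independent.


P(A)*P(B) = 1/2*6/19 = 3/19
P(A∩B) = 3/19, which equals P(A)P(B), so independent

Yes, A and B are independent


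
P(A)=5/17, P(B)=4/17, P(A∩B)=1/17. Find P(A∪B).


P(A∪B) = P(A) + P(B) - P(A∩B)
= 5/17 + 4/17 - 1/17 = 8/17

8/17


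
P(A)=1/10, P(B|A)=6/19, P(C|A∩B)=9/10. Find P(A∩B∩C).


P(A∩B∩C) = P(A) * P(B|A) * P(C|A∩B)
= 1/10 * 6/19 * 9/10
= 3/95 * 9/10 = 27/950

27/950


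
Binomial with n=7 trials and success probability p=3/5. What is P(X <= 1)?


P(X<=1) = P(X=0) + P(X=1)
= 128/78125 + 1344/78125
= 1472/78125

1472/78125


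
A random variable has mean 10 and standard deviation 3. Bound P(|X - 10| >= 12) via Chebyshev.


k = 12/3 = 4
Chebyshev: P(|X-mu| >= k*sigma) <= 1/k^2 = 1/4^2 = 1/16

1/16


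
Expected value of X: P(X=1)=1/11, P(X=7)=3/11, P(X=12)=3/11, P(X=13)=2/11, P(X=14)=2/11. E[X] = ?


E[X] = sum(x * P(x))
= 1*1/11 + 7*3/11 + 12*3/11 + 13*2/11 + 14*2/11
= 112/11

112/11


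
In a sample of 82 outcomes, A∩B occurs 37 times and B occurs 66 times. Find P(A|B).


P(A|B) = P(A∩B)/P(B) = (37/82)/(66/82) = 37/66

37/66


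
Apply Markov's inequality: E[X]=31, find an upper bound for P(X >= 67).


Markov: P(X >= a) <= E[X]/a
P(X >= 67) <= 31/67

31/67


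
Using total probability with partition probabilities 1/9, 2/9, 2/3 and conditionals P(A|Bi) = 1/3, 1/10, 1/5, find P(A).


P(A) = P(A|B1)P(B1) + P(A|B2)P(B2) + P(A|B3)P(B3)
= 1/3*1/9 + 1/10*2/9 + 1/5*2/3
= 1/27 + 1/45 + 2/15 = 26/135

26/135


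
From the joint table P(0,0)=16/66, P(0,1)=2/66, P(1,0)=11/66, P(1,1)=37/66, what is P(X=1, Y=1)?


Read from table: P(X=1, Y=1) = 37/66

37/66


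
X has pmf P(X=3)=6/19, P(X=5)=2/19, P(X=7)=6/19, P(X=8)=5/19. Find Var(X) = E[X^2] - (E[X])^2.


E[X] = 110/19, E[X^2] = 718/19
Var(X) = E[X^2] - (E[X])^2 = 718/19 - (110/19)^2 = 1542/361

1542/361


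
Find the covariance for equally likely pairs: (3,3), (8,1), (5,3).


E[X]=16/3, E[Y]=7/3, E[XY]=32/3
Cov(X,Y) = E[XY] - E[X]E[Y] = 32/3 - 16/3*7/3 = -16/9

-16/9


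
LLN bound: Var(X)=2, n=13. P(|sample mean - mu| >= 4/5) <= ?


Var(Xbar) = Var(X)/n = 2/13
Chebyshev: P(|Xbar-mu| >= 4/5) <= Var(Xbar)/(4/5)^2 = (2/13)/(16/25) = 25/104

25/104


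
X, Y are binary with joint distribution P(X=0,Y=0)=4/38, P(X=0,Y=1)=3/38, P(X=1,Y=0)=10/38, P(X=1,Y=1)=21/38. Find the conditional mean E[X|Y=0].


P(Y=0) = 14/38
E[X|Y=0] = (0*4 + 1*10)/14 = 10/14 = 5/7

5/7


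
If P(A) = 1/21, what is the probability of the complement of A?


P(A') = 1 - P(A) = 1 - 1/21 = 20/21

20/21


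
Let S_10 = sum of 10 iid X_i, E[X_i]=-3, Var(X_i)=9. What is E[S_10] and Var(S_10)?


E[S_n] = n*mu = 10*-3 = -30
Var(S_n) = n*sigma^2 = 10*9 = 90

E[S_10]=-30, Var(S_10)=90


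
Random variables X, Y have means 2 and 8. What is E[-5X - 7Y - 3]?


E[-5X - 7Y - 3] = -5*E[X] - 7*E[Y] - 3
= (-5)*(2) + (-7)*(8) + (-3)
= -10 - 56 - 3 = -69

-69


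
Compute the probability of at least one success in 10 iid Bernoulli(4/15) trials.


P(at least one) = 1 - P(none)
P(none) = (1 - 4/15)^10 = (11/15)^10 = 25937424601/576650390625
P(at least one) = 1 - 25937424601/576650390625 = 550712966024/576650390625

550712966024/576650390625


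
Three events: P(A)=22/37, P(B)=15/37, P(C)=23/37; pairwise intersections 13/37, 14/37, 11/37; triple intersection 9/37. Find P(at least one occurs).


P(A∪B∪C) = P(A)+P(B)+P(C) - P(AB)-P(AC)-P(BC) + P(ABC)
= 22/37+15/37+23/37 - 13/37-14/37-11/37 + 9/37
= 31/37

31/37


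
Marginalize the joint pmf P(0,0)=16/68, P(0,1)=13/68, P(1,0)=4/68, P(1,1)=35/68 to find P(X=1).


P(X=1) = P(1,0)+P(1,1) = 4/68 + 35/68 = 39/68

39/68


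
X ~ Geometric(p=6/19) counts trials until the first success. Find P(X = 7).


P(X=7) = (1-p)^6 * p = (13/19)^6 * 6/19
= 4826809/47045881 * 6/19 = 28960854/893871739

28960854/893871739


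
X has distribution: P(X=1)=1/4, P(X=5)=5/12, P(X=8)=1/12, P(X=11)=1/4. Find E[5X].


E[5X] = sum(g(x)*P(x))
= 5*1/4 + 25*5/12 + 40*1/12 + 55*1/4
= 115/4

115/4


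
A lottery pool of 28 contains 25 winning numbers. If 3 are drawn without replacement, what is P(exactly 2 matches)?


P(X=2) = C(25,2)*C(3,1) / C(28,3)
= 300*3 / 3276
= 900/3276 = 25/91

25/91


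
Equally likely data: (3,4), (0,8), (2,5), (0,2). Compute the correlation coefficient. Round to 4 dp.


Cov(X,Y) = -0.4375, Var(X) = 1.6875, Var(Y) = 4.6875
rho = Cov/(sqrt(VarX)*sqrt(VarY)) = -0.1556

-0.1556


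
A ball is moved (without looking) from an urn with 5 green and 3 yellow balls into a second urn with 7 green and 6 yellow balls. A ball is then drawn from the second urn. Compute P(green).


P(transfer green) = 5/8; P(transfer yellow) = 3/8
If green transferred: Urn II has 8 green of 14, so P(green|green moved) = 4/7
If yellow transferred: Urn II has 7 green of 14, so P(green|yellow moved) = 1/2
By total probability: P(green) = 5/8*4/7 + 3/8*1/2 = 61/112

61/112


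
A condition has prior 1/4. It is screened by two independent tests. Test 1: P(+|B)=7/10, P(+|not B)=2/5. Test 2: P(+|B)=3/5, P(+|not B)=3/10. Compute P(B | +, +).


After test 1: P(+) = 7/10*1/4 + 2/5*3/4 = 19/40
P(B|+) = (7/40)/(19/40) = 7/19
After test 2 (use post1 as new prior): P(+) = 3/5*7/19 + 3/10*12/19 = 39/95
P(B|+,+) = (21/95)/(39/95) = 7/13

7/13


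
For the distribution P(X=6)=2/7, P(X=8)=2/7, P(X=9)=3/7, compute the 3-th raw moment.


E[X^3] = sum(x^3 * P(x))
= 216*2/7 + 512*2/7 + 729*3/7
= 3643/7

3643/7


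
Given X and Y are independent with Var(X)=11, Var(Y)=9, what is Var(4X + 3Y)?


Independence => Cov(X,Y)=0
Var(4X + 3Y) = 4^2*Var(X) + 3^2*Var(Y)
= 16*11 + 9*9 = 257

257


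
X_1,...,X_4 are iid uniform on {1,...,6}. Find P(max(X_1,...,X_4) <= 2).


P(max <= 2) = P(all X_i <= 2) = (P(X_1 <= 2))^4
= (2/6)^4 = (1/3)^4 = 1/81

1/81


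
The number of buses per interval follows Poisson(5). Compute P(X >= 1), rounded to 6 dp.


P(X>=1) = 1 - P(X<=0) = 1 - (e^(-5)*5^0/0!)
≈ 1 - 0.0067379470 = 0.9932620530
≈ 0.993262

0.993262


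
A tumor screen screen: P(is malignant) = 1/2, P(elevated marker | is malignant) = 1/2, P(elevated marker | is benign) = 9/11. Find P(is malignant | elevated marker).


P(A) = P(A|B)P(B) + P(A|B')P(B') = 1/2*1/2 + 9/11*1/2 = 29/44
P(B|A) = P(A|B)P(B)/P(A) = (1/4)/(29/44) = 11/29

11/29


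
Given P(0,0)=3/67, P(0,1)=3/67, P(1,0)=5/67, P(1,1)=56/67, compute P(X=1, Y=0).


Read from table: P(X=1, Y=0) = 5/67

5/67


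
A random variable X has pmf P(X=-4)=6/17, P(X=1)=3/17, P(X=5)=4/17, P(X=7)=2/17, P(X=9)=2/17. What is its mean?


E[X] = sum(x * P(x))
= -4*6/17 + 1*3/17 + 5*4/17 + 7*2/17 + 9*2/17
= 31/17

31/17


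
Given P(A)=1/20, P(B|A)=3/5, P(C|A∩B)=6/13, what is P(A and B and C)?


P(A∩B∩C) = P(A) * P(B|A) * P(C|A∩B)
= 1/20 * 3/5 * 6/13
= 3/100 * 6/13 = 9/650

9/650


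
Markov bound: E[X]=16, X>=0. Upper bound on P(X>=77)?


Markov: P(X >= a) <= E[X]/a
P(X >= 77) <= 16/77

16/77


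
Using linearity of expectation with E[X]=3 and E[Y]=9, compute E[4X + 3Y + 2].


E[4X + 3Y + 2] = 4*E[X] + 3*E[Y] + 2
= (4)*(3) + (3)*(9) + (2)
= 12 + 27 + 2 = 41

41


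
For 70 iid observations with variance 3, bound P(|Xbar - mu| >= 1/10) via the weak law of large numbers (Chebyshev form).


Var(Xbar) = Var(X)/n = 3/70
Chebyshev: P(|Xbar-mu| >= 1/10) <= Var(Xbar)/(1/10)^2 = (3/70)/(1/100) = 30/7
Bound exceeds 1, so trivial bound: 1

1


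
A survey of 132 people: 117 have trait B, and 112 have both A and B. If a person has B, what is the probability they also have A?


P(A|B) = P(A∩B)/P(B) = (112/132)/(117/132) = 112/117

112/117


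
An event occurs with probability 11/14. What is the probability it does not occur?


P(A') = 1 - P(A) = 1 - 11/14 = 3/14

3/14


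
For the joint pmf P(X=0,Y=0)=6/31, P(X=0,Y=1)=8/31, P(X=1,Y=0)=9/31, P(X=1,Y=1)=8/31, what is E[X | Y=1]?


P(Y=1) = 16/31
E[X|Y=1] = (0*8 + 1*8)/16 = 8/16 = 1/2

1/2


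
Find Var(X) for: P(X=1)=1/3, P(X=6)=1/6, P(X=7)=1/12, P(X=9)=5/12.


E[X] = 17/3, E[X^2] = 265/6
Var(X) = E[X^2] - (E[X])^2 = 265/6 - (17/3)^2 = 217/18

217/18


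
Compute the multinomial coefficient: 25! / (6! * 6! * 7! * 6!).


25! = 15511210043330985984000000
Denominator: 6!=720 * 6!=720 * 7!=5040 * 6!=720
Coefficient = 15511210043330985984000000 / 1881169920000 = 8245512475200

8245512475200


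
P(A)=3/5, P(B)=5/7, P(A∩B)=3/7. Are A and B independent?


P(A)*P(B) = 3/5*5/7 = 3/7
P(A∩B) = 3/7, which equals P(A)P(B), so independent

Yes, A and B are independent


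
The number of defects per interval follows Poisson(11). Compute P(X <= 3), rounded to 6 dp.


P(X<=3) = e^(-11)*11^0/0! + e^(-11)*11^1/1! + e^(-11)*11^2/2! + e^(-11)*11^3/3!
≈ 0.0000167017 + 0.0001837187 + 0.0010104529 + 0.0037049940
= 0.0049158673
≈ 0.004916

0.004916


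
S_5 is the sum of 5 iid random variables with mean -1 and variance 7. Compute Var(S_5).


By independence, Var(S_n) = n*Var(X_1) = 5*7 = 35

35


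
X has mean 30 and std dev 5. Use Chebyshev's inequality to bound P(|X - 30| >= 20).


k = 20/5 = 4
Chebyshev: P(|X-mu| >= k*sigma) <= 1/k^2 = 1/4^2 = 1/16

1/16


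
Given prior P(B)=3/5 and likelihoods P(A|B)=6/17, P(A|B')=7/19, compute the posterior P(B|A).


P(A) = P(A|B)P(B) + P(A|B')P(B') = 6/17*3/5 + 7/19*2/5 = 116/323
P(B|A) = P(A|B)P(B)/P(A) = (18/85)/(116/323) = 171/290

171/290


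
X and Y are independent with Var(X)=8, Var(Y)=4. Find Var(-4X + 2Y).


Independence => Cov(X,Y)=0
Var(-4X + 2Y) = (-4)^2*Var(X) + 2^2*Var(Y)
= 16*8 + 4*4 = 144

144


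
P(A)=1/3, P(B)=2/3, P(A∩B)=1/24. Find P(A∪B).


P(A∪B) = P(A) + P(B) - P(A∩B)
= 1/3 + 2/3 - 1/24 = 23/24

23/24


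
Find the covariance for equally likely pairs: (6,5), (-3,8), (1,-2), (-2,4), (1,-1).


E[X]=3/5, E[Y]=14/5, E[XY]=-1
Cov(X,Y) = E[XY] - E[X]E[Y] = -1 - 3/5*14/5 = -67/25

-67/25


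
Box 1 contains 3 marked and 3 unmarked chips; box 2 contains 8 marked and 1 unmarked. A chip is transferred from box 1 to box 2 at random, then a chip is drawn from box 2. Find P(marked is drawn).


P(transfer marked) = 3/6 = 1/2; P(transfer unmarked) = 1/2
If marked transferred: Urn II has 9 marked of 10, so P(marked|marked moved) = 9/10
If unmarked transferred: Urn II has 8 marked of 10, so P(marked|unmarked moved) = 4/5
By total probability: P(marked) = 1/2*9/10 + 1/2*4/5 = 17/20

17/20


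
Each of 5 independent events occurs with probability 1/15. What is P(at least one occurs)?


P(at least one) = 1 - P(none)
P(none) = (1 - 1/15)^5 = (14/15)^5 = 537824/759375
P(at least one) = 1 - 537824/759375 = 221551/759375

221551/759375


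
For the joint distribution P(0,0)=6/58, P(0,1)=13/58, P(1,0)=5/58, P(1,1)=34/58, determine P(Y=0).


P(Y=0) = P(0,0)+P(1,0) = 6/58 + 5/58 = 11/58

11/58


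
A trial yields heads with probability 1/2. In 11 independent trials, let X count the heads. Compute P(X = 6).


P(X=6) = C(11,6) * p^6 * (1-p)^5
= 462 * 1/64 * 1/32
= 231/1024

231/1024


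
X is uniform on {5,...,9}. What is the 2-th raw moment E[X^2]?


E[X^2] = (1/5) * sum(x^2 for x=5..9)
= 255/5 = 51

51


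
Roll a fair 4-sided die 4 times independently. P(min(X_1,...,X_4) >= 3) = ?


P(min >= 3) = P(all X_i >= 3) = (P(X_1 >= 3))^4
= (2/4)^4 = (1/2)^4 = 1/16

1/16


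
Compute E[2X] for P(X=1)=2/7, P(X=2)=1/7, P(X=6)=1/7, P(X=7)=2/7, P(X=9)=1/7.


E[2X] = sum(g(x)*P(x))
= 2*2/7 + 4*1/7 + 12*1/7 + 14*2/7 + 18*1/7
= 66/7

66/7


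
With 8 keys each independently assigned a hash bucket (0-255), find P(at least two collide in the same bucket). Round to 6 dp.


P(all different) = prod((256-i)/256 for i=0..7) = 0.895423
P(at least one match) = 1 - 0.895423 = 0.104577

0.104577


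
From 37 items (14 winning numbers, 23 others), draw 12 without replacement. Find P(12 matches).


P(X=12) = C(14,12)*C(23,0) / C(37,12)
= 91*1 / 1852482996
= 91/1852482996 = 1/20356956

1/20356956


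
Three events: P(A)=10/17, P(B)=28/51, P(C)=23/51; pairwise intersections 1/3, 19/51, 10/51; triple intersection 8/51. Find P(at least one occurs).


P(A∪B∪C) = P(A)+P(B)+P(C) - P(AB)-P(AC)-P(BC) + P(ABC)
= 10/17+28/51+23/51 - 1/3-19/51-10/51 + 8/51
= 43/51

43/51


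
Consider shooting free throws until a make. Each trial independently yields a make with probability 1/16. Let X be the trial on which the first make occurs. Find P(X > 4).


P(X > 4) = P(first 4 trials all fail) = (1-p)^4 = (15/16)^4 = 50625/65536

50625/65536


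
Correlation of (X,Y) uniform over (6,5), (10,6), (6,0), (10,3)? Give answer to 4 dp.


Cov(X,Y) = 2.0000, Var(X) = 4.0000, Var(Y) = 5.2500
rho = Cov/(sqrt(VarX)*sqrt(VarY)) = 0.4364

0.4364


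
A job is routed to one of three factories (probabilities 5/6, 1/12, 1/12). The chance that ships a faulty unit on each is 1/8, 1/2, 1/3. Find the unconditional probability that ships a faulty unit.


P(A) = P(A|B1)P(B1) + P(A|B2)P(B2) + P(A|B3)P(B3)
= 1/8*5/6 + 1/2*1/12 + 1/3*1/12
= 5/48 + 1/24 + 1/36 = 25/144

25/144


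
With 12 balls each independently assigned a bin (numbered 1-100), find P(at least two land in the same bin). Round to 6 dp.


P(all different) = prod((100-i)/100 for i=0..11) = 0.503153
P(at least one match) = 1 - 0.503153 = 0.496847

0.496847


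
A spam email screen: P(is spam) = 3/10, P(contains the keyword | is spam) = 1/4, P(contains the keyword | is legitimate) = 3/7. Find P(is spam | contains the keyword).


P(A) = P(A|B)P(B) + P(A|B')P(B') = 1/4*3/10 + 3/7*7/10 = 3/8
P(B|A) = P(A|B)P(B)/P(A) = (3/40)/(3/8) = 1/5

1/5


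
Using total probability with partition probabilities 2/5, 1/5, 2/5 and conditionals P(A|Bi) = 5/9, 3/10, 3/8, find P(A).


P(A) = P(A|B1)P(B1) + P(A|B2)P(B2) + P(A|B3)P(B3)
= 5/9*2/5 + 3/10*1/5 + 3/8*2/5
= 2/9 + 3/50 + 3/20 = 389/900

389/900


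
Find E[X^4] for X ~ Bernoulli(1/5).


For Bernoulli: X in {0,1}
E[X^4] = 0^4*(1-1/5) + 1^4*1/5 = 1/5

1/5


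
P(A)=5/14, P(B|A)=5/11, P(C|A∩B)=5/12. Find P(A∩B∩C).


P(A∩B∩C) = P(A) * P(B|A) * P(C|A∩B)
= 5/14 * 5/11 * 5/12
= 25/154 * 5/12 = 125/1848

125/1848


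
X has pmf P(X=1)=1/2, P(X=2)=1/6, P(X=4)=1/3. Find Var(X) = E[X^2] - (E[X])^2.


E[X] = 13/6, E[X^2] = 13/2
Var(X) = E[X^2] - (E[X])^2 = 13/2 - (13/6)^2 = 65/36

65/36


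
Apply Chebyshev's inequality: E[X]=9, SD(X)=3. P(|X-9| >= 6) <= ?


k = 6/3 = 2
Chebyshev: P(|X-mu| >= k*sigma) <= 1/k^2 = 1/2^2 = 1/4

1/4


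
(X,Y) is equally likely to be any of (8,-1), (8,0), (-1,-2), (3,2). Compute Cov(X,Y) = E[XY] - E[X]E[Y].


E[X]=9/2, E[Y]=-1/4, E[XY]=0
Cov(X,Y) = E[XY] - E[X]E[Y] = 0 - 9/2*-1/4 = 9/8

9/8


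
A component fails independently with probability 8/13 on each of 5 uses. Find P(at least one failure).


P(at least one) = 1 - P(none)
P(none) = (1 - 8/13)^5 = (5/13)^5 = 3125/371293
P(at least one) = 1 - 3125/371293 = 368168/371293

368168/371293


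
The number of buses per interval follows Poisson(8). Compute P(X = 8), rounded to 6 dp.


P(X=8) = e^(-8) * 8^8 / 8!
≈ 0.0003354626279 * 16777216 / 40320
≈ 0.139587

0.139587


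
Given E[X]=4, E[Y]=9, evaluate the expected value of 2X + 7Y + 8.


E[2X + 7Y + 8] = 2*E[X] + 7*E[Y] + 8
= (2)*(4) + (7)*(9) + (8)
= 8 + 63 + 8 = 79

79


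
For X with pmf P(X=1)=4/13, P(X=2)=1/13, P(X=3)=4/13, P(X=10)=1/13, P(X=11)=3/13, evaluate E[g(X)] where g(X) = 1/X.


E[1/X] = sum(g(x)*P(x))
= 1*4/13 + 1/2*1/13 + 1/3*4/13 + 1/10*1/13 + 1/11*3/13
= 1024/2145

1024/2145


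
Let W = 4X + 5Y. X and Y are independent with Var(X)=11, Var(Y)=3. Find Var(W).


Independence => Cov(X,Y)=0
Var(4X + 5Y) = 4^2*Var(X) + 5^2*Var(Y)
= 16*11 + 25*3 = 251

251


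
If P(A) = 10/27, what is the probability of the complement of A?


P(A') = 1 - P(A) = 1 - 10/27 = 17/27

17/27


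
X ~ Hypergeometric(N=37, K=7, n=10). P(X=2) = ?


P(X=2) = C(7,2)*C(30,8) / C(37,10)
= 21*5852925 / 348330136
= 122911425/348330136 = 605475/1715912

605475/1715912


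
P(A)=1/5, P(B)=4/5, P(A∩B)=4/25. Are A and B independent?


P(A)*P(B) = 1/5*4/5 = 4/25
P(A∩B) = 4/25, which equals P(A)P(B), so independent

Yes, A and B are independent


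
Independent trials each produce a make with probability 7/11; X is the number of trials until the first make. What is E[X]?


For geometric (trials until first success), E[X] = 1/p = 1/(7/11) = 11/7

11/7
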